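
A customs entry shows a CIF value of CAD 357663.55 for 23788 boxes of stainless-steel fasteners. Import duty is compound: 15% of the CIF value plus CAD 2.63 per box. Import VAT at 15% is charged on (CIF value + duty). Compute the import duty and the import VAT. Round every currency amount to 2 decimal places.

Ad valorem component: 357663.55 × 15% = 53649.53
Specific component: 23788 × 2.63 = 62562.44
Import duty = 53649.53 + 62562.44 = 116211.97
VAT base = CIF + duty = 357663.55 + 116211.97 = 473875.52
Import VAT = 473875.52 × 15% = 71081.33

Import duty: CAD 116211.97; import VAT: CAD 71081.33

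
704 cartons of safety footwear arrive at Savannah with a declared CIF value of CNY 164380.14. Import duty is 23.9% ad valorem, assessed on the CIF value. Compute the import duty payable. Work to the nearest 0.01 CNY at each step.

Import duty: CNY 39286.85

Import duty = 164380.14 × 23.9% = 39286.85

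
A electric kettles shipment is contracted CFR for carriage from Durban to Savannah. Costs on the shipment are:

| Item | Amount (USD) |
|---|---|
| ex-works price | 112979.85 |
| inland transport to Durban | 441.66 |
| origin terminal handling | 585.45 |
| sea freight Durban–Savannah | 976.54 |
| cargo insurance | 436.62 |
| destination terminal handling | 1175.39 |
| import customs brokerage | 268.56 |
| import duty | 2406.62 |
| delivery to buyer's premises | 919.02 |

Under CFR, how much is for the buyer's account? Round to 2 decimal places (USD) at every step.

Buyer's account: USD 5206.21

CFR: the seller pays costs through ocean freight to the destination port, but not insurance.
Seller's account: goods 112979.85 + inland to port 441.66 + origin terminal 585.45 + freight 976.54 = 114983.50
Buyer's account: insurance 436.62 + destination terminal 1175.39 + brokerage 268.56 + duty 2406.62 + delivery 919.02 = 5206.21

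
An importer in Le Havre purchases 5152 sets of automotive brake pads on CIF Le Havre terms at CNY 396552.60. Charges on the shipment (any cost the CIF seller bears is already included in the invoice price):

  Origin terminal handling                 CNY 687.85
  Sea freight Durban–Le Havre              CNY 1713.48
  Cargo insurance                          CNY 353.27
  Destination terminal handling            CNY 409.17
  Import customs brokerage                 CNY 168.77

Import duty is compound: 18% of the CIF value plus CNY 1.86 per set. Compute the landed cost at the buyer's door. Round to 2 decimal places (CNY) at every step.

Total landed cost: CNY 478092.73

CIF: the seller pays costs through ocean freight and marine insurance to the destination port.
Already in the invoice (seller's account under CIF): origin terminal, freight, insurance — exclude.
The CIF price already equals the CIF value: 396552.60
Ad valorem component: 396552.60 × 18% = 71379.47
Specific component: 5152 × 1.86 = 9582.72
Import duty = 71379.47 + 9582.72 = 80962.19
Buyer bears: destination terminal 409.17 + brokerage 168.77 + duty 80962.19 = 81540.13
Landed cost = invoice 396552.60 + 81540.13 = 478092.73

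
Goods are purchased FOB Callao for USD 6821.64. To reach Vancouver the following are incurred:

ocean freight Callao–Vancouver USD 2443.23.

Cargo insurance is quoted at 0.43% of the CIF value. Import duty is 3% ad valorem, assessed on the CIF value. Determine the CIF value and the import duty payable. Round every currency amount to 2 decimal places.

CIF value: USD 9304.88; import duty: USD 279.15

Let C be the CIF value. C = FOB price + freight + 0.43% × C
C − 0.43% × C = 6821.64 + 2443.23
0.9957 × C = 9264.87
C = 9264.87 / 0.9957 = 9304.88
Insurance premium = 0.43% × 9304.88 = 40.01
Import duty = 9304.88 × 3% = 279.15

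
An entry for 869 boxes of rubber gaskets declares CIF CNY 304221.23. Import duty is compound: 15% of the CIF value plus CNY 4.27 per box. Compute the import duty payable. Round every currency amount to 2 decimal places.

Ad valorem component: 304221.23 × 15% = 45633.18
Specific component: 869 × 4.27 = 3710.63
Import duty = 45633.18 + 3710.63 = 49343.81

Import duty: CNY 49343.81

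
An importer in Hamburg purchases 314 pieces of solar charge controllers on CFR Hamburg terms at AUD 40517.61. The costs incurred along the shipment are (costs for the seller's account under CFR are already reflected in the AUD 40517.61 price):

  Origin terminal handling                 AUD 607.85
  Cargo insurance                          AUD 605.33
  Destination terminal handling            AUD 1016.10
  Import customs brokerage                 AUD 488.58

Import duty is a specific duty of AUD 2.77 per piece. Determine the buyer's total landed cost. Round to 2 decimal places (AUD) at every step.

Total landed cost: AUD 43497.40

CFR: the seller pays costs through ocean freight to the destination port, but not insurance.
Already in the invoice (seller's account under CFR): origin terminal — exclude.
CIF value = CFR price + insurance = 40517.61 + 605.33 = 41122.94
Import duty = 314 × 2.77 = 869.78
Buyer bears: insurance 605.33 + destination terminal 1016.10 + brokerage 488.58 + duty 869.78 = 2979.79
Landed cost = invoice 40517.61 + 2979.79 = 43497.40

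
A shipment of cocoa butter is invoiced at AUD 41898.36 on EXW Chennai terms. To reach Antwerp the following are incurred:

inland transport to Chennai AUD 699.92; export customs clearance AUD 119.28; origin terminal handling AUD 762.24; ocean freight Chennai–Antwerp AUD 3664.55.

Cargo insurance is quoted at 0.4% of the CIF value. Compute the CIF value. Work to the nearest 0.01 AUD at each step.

CIF value: AUD 47333.68

Let C be the CIF value. C = EXW price + pre-shipment costs + freight + 0.4% × C
C − 0.4% × C = 41898.36 + 699.92 + 119.28 + 762.24 + 3664.55
0.996 × C = 47144.35
C = 47144.35 / 0.996 = 47333.68
Insurance premium = 0.4% × 47333.68 = 189.33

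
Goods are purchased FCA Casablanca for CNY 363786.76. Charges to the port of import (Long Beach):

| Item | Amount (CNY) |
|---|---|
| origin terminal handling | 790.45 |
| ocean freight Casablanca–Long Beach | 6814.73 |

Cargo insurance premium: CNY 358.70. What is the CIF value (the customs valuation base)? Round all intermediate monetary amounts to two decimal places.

CIF value: CNY 371750.64

CIF = FCA price + pre-shipment costs + freight + insurance
CIF = 363786.76 + 790.45 + 6814.73 + 358.70 = 371750.64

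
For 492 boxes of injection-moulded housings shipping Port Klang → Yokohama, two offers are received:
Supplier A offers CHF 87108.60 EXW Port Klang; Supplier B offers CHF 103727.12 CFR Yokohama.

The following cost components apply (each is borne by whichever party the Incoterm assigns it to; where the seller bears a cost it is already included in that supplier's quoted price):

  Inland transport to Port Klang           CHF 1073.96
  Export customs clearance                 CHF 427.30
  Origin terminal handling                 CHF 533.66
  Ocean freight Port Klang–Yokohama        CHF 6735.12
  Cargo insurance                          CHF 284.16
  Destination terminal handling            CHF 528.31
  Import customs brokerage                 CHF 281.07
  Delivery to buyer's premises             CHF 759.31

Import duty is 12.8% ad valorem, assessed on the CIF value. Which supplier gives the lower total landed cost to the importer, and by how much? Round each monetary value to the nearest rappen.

Supplier A is cheaper by CHF 8853.08

Supplier A (EXW):
CIF value = EXW price + inland to port + export clearance + origin terminal + freight + insurance = 87108.60 + 1073.96 + 427.30 + 533.66 + 6735.12 + 284.16 = 96162.80
Import duty = 96162.80 × 12.8% = 12308.84
Buyer bears (A): 1073.96 + 427.30 + 533.66 + 6735.12 + 284.16 + 528.31 + 281.07 + 759.31 = 10622.89
Landed cost (A) = invoice 87108.60 + 10622.89 + duty 12308.84 = 110040.33
Supplier B (CFR):
CIF value = CFR price + insurance = 103727.12 + 284.16 = 104011.28
Import duty = 104011.28 × 12.8% = 13313.44
Buyer bears (B): 284.16 + 528.31 + 281.07 + 759.31 = 1852.85
Landed cost (B) = invoice 103727.12 + 1852.85 + duty 13313.44 = 118893.41
Difference = |110040.33 − 118893.41| = 8853.08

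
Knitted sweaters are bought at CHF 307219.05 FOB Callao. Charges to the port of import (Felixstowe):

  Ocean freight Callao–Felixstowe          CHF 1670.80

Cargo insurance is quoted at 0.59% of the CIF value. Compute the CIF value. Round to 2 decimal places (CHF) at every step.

CIF value: CHF 310723.12

Let C be the CIF value. C = FOB price + freight + 0.59% × C
C − 0.59% × C = 307219.05 + 1670.80
0.9941 × C = 308889.85
C = 308889.85 / 0.9941 = 310723.12
Insurance premium = 0.59% × 310723.12 = 1833.27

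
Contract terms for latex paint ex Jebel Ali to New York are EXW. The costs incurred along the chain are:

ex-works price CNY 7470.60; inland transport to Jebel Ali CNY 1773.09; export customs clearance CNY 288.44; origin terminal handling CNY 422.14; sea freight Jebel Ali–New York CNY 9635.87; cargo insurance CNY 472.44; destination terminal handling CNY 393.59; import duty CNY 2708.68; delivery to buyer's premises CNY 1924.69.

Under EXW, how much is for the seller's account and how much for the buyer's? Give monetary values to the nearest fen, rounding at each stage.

Seller: CNY 7470.60; buyer: CNY 17618.94

EXW: the seller makes goods available at their premises; the buyer bears all onward costs.
Seller's account: goods 7470.60 = 7470.60
Buyer's account: inland to port 1773.09 + export clearance 288.44 + origin terminal 422.14 + freight 9635.87 + insurance 472.44 + destination terminal 393.59 + duty 2708.68 + delivery 1924.69 = 17618.94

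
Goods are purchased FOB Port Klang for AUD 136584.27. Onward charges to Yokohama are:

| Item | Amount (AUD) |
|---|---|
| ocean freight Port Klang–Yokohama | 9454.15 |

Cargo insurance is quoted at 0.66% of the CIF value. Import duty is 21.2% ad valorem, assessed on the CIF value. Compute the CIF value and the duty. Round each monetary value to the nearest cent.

CIF value: AUD 147008.68; import duty: AUD 31165.84

Let C be the CIF value. C = FOB price + freight + 0.66% × C
C − 0.66% × C = 136584.27 + 9454.15
0.9934 × C = 146038.42
C = 146038.42 / 0.9934 = 147008.68
Insurance premium = 0.66% × 147008.68 = 970.26
Import duty = 147008.68 × 21.2% = 31165.84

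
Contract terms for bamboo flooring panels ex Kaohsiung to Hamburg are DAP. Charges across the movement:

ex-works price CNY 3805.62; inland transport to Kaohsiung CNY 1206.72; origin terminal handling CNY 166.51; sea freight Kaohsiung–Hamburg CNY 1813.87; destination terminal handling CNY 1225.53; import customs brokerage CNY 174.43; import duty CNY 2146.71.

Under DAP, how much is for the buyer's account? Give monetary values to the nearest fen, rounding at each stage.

Buyer's account: CNY 2321.14

DAP: the seller bears all costs to the named destination except import duty and clearance.
Seller's account: goods 3805.62 + inland to port 1206.72 + origin terminal 166.51 + freight 1813.87 + destination terminal 1225.53 = 8218.25
Buyer's account: brokerage 174.43 + duty 2146.71 = 2321.14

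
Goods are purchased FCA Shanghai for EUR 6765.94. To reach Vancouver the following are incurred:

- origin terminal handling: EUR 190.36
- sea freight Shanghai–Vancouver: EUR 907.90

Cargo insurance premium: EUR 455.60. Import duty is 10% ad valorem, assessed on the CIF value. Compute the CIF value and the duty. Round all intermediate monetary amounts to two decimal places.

CIF value: EUR 8319.80; import duty: EUR 831.98

CIF = FCA price + pre-shipment costs + freight + insurance
CIF = 6765.94 + 190.36 + 907.90 + 455.60 = 8319.80
Import duty = 8319.80 × 10% = 831.98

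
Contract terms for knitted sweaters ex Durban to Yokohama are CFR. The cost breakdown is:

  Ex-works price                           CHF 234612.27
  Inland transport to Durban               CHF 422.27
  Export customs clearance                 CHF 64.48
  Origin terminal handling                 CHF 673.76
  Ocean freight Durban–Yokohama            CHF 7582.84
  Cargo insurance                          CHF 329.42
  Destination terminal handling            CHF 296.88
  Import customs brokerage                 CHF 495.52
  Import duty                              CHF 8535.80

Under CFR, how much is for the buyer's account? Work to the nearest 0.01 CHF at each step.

Buyer's account: CHF 9657.62

CFR: the seller pays costs through ocean freight to the destination port, but not insurance.
Seller's account: goods 234612.27 + inland to port 422.27 + export clearance 64.48 + origin terminal 673.76 + freight 7582.84 = 243355.62
Buyer's account: insurance 329.42 + destination terminal 296.88 + brokerage 495.52 + duty 8535.80 = 9657.62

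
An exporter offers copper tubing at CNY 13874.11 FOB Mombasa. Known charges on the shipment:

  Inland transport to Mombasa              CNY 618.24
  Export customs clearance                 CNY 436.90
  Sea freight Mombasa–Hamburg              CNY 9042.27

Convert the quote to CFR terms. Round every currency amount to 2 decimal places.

Not relevant to the conversion: export clearance, inland to port — on the seller under both FOB and CFR; already in the FOB price and stays in the CFR price.
From FOB to CFR, the seller additionally bears: freight.
CFR price = 13874.11 + 9042.27 = 22916.38

CFR price: CNY 22916.38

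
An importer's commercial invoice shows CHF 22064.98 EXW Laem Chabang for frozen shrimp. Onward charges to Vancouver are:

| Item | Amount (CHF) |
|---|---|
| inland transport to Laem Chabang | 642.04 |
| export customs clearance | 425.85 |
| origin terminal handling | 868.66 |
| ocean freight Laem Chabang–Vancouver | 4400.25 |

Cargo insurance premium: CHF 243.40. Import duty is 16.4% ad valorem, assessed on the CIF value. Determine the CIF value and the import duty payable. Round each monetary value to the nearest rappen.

CIF = EXW price + pre-shipment costs + freight + insurance
CIF = 22064.98 + 642.04 + 425.85 + 868.66 + 4400.25 + 243.40 = 28645.18
Import duty = 28645.18 × 16.4% = 4697.81

CIF value: CHF 28645.18; import duty: CHF 4697.81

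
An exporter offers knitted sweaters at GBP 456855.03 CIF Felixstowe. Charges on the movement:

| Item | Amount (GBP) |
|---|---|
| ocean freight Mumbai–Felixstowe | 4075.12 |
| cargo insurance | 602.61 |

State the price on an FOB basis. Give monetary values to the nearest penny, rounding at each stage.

FOB price: GBP 452177.30

From CIF to FOB, the seller no longer bears: freight, insurance.
FOB price = 456855.03 − 4075.12 − 602.61 = 452177.30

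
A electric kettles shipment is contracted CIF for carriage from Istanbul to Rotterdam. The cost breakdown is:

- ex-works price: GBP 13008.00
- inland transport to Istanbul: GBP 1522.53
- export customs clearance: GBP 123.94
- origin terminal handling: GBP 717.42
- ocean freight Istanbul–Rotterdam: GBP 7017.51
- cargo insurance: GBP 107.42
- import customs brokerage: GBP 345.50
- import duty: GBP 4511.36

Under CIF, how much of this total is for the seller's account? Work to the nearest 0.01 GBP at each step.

Seller's account: GBP 22496.82

CIF: the seller pays costs through ocean freight and marine insurance to the destination port.
Seller's account: goods 13008.00 + inland to port 1522.53 + export clearance 123.94 + origin terminal 717.42 + freight 7017.51 + insurance 107.42 = 22496.82
Buyer's account: brokerage 345.50 + duty 4511.36 = 4856.86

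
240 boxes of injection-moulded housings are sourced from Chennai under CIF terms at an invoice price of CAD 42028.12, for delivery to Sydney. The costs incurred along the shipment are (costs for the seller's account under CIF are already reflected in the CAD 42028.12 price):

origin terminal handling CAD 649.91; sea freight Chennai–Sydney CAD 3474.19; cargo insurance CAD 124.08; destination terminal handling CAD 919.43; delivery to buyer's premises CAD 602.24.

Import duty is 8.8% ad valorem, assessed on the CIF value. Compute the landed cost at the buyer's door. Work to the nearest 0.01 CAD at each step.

CIF: the seller pays costs through ocean freight and marine insurance to the destination port.
Already in the invoice (seller's account under CIF): origin terminal, freight, insurance — exclude.
The CIF price already equals the CIF value: 42028.12
Import duty = 42028.12 × 8.8% = 3698.47
Buyer bears: destination terminal 919.43 + delivery 602.24 + duty 3698.47 = 5220.14
Landed cost = invoice 42028.12 + 5220.14 = 47248.26

Total landed cost: CAD 47248.26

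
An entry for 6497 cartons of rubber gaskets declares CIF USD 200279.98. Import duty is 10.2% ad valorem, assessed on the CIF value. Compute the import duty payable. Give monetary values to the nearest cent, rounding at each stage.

Import duty: USD 20428.56

Import duty = 200279.98 × 10.2% = 20428.56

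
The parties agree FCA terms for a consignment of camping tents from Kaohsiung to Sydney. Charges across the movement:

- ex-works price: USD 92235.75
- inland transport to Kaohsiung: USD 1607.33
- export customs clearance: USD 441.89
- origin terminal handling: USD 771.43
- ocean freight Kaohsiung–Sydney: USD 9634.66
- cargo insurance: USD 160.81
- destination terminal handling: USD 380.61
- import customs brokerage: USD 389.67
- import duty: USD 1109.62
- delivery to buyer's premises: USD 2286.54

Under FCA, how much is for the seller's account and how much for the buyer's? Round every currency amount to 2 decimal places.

FCA: the seller delivers export-cleared goods to the carrier; the buyer bears costs from that point.
Seller's account: goods 92235.75 + inland to port 1607.33 + export clearance 441.89 = 94284.97
Buyer's account: origin terminal 771.43 + freight 9634.66 + insurance 160.81 + destination terminal 380.61 + brokerage 389.67 + duty 1109.62 + delivery 2286.54 = 14733.34

Seller: USD 94284.97; buyer: USD 14733.34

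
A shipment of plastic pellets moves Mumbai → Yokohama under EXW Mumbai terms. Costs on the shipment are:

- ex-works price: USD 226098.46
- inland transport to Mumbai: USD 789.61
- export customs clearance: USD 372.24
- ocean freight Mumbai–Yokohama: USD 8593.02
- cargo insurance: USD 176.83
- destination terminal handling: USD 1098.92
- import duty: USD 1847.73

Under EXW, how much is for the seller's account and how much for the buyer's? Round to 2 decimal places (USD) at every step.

Seller: USD 226098.46; buyer: USD 12878.35

EXW: the seller makes goods available at their premises; the buyer bears all onward costs.
Seller's account: goods 226098.46 = 226098.46
Buyer's account: inland to port 789.61 + export clearance 372.24 + freight 8593.02 + insurance 176.83 + destination terminal 1098.92 + duty 1847.73 = 12878.35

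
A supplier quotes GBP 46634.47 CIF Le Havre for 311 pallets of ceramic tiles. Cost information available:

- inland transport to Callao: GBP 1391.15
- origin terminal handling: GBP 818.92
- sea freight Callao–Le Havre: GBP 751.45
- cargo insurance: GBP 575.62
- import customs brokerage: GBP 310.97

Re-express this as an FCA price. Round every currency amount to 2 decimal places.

FCA price: GBP 44488.48

Not relevant to the conversion: inland to port — on the seller under both CIF and FCA; already in the CIF price and stays in the FCA price. brokerage — on the buyer under both terms; not part of either seller's price.
From CIF to FCA, the seller no longer bears: origin terminal, freight, insurance.
FCA price = 46634.47 − 818.92 − 751.45 − 575.62 = 44488.48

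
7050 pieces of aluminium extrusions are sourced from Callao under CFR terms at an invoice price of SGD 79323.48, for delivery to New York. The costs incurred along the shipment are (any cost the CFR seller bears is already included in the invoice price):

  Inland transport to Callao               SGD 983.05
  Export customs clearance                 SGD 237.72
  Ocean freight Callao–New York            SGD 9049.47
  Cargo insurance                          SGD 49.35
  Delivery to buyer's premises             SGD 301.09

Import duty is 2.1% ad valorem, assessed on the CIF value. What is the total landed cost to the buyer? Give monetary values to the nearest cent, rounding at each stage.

Total landed cost: SGD 81340.75

CFR: the seller pays costs through ocean freight to the destination port, but not insurance.
Already in the invoice (seller's account under CFR): inland to port, export clearance, freight — exclude.
CIF value = CFR price + insurance = 79323.48 + 49.35 = 79372.83
Import duty = 79372.83 × 2.1% = 1666.83
Buyer bears: insurance 49.35 + delivery 301.09 + duty 1666.83 = 2017.27
Landed cost = invoice 79323.48 + 2017.27 = 81340.75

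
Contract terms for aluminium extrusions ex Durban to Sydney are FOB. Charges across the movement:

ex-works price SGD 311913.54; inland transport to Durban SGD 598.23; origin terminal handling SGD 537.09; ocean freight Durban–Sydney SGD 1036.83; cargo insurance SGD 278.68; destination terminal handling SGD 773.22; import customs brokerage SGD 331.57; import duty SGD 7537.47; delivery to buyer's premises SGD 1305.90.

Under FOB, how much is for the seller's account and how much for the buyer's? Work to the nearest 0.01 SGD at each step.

FOB: the seller bears costs until goods are on board at the origin port; the buyer bears freight, insurance and all costs thereafter.
Seller's account: goods 311913.54 + inland to port 598.23 + origin terminal 537.09 = 313048.86
Buyer's account: freight 1036.83 + insurance 278.68 + destination terminal 773.22 + brokerage 331.57 + duty 7537.47 + delivery 1305.90 = 11263.67

Seller: SGD 313048.86; buyer: SGD 11263.67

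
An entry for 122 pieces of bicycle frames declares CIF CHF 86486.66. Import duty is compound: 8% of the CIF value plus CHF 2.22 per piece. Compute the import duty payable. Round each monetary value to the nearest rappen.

Import duty: CHF 7189.77

Ad valorem component: 86486.66 × 8% = 6918.93
Specific component: 122 × 2.22 = 270.84
Import duty = 6918.93 + 270.84 = 7189.77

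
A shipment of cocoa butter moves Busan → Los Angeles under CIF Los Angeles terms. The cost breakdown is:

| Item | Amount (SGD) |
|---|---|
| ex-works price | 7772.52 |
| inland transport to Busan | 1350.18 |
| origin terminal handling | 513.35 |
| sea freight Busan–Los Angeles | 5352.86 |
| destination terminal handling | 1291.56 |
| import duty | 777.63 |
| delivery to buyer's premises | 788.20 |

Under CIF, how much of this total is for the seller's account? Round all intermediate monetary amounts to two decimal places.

CIF: the seller pays costs through ocean freight and marine insurance to the destination port.
Seller's account: goods 7772.52 + inland to port 1350.18 + origin terminal 513.35 + freight 5352.86 = 14988.91
Buyer's account: destination terminal 1291.56 + duty 777.63 + delivery 788.20 = 2857.39

Seller's account: SGD 14988.91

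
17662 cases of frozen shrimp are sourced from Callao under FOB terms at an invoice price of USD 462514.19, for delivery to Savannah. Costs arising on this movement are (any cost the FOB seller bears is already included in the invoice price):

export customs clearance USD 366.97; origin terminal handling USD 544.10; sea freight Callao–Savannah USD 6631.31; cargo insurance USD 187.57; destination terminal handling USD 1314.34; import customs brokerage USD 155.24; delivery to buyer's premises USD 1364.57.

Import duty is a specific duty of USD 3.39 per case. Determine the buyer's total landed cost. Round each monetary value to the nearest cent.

FOB: the seller bears costs until goods are on board at the origin port; the buyer bears freight, insurance and all costs thereafter.
Already in the invoice (seller's account under FOB): export clearance, origin terminal — exclude.
CIF value = FOB price + freight + insurance = 462514.19 + 6631.31 + 187.57 = 469333.07
Import duty = 17662 × 3.39 = 59874.18
Buyer bears: freight 6631.31 + insurance 187.57 + destination terminal 1314.34 + brokerage 155.24 + delivery 1364.57 + duty 59874.18 = 69527.21
Landed cost = invoice 462514.19 + 69527.21 = 532041.40

Total landed cost: USD 532041.40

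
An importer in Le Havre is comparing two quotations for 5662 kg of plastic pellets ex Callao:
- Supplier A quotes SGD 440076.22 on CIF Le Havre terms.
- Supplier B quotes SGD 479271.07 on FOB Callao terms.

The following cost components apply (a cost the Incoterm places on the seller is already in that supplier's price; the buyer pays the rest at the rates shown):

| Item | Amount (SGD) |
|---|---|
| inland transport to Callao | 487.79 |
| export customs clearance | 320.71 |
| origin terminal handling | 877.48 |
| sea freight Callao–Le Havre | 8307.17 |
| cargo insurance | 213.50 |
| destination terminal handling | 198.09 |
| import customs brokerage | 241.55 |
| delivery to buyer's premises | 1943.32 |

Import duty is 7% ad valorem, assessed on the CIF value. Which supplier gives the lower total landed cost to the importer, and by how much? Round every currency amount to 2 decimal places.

Supplier A is cheaper by SGD 51055.60

Supplier A (CIF):
The CIF price already equals the CIF value: 440076.22
Import duty = 440076.22 × 7% = 30805.34
Buyer bears (A): 198.09 + 241.55 + 1943.32 = 2382.96
Landed cost (A) = invoice 440076.22 + 2382.96 + duty 30805.34 = 473264.52
Supplier B (FOB):
CIF value = FOB price + freight + insurance = 479271.07 + 8307.17 + 213.50 = 487791.74
Import duty = 487791.74 × 7% = 34145.42
Buyer bears (B): 8307.17 + 213.50 + 198.09 + 241.55 + 1943.32 = 10903.63
Landed cost (B) = invoice 479271.07 + 10903.63 + duty 34145.42 = 524320.12
Difference = |473264.52 − 524320.12| = 51055.60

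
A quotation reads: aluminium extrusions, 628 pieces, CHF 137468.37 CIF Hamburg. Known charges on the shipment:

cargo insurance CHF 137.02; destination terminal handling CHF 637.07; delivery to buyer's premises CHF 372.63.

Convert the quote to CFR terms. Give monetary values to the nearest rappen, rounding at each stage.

CFR price: CHF 137331.35

Not relevant to the conversion: destination terminal, delivery — on the buyer under both terms; not part of either seller's price.
From CIF to CFR, the seller no longer bears: insurance.
CFR price = 137468.37 − 137.02 = 137331.35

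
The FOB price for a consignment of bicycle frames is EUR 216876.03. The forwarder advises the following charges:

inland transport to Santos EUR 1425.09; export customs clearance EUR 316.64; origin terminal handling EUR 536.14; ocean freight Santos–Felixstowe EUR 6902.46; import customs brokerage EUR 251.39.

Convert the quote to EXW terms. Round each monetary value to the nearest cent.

Not relevant to the conversion: brokerage, freight — on the buyer under both terms; not part of either seller's price.
From FOB to EXW, the seller no longer bears: inland to port, export clearance, origin terminal.
EXW price = 216876.03 − 1425.09 − 316.64 − 536.14 = 214598.16

EXW price: EUR 214598.16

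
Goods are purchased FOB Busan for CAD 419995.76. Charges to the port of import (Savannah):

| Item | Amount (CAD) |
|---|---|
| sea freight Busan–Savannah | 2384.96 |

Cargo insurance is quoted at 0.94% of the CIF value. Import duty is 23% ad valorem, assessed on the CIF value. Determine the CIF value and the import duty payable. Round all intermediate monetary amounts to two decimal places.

Let C be the CIF value. C = FOB price + freight + 0.94% × C
C − 0.94% × C = 419995.76 + 2384.96
0.9906 × C = 422380.72
C = 422380.72 / 0.9906 = 426388.77
Insurance premium = 0.94% × 426388.77 = 4008.05
Import duty = 426388.77 × 23% = 98069.42

CIF value: CAD 426388.77; import duty: CAD 98069.42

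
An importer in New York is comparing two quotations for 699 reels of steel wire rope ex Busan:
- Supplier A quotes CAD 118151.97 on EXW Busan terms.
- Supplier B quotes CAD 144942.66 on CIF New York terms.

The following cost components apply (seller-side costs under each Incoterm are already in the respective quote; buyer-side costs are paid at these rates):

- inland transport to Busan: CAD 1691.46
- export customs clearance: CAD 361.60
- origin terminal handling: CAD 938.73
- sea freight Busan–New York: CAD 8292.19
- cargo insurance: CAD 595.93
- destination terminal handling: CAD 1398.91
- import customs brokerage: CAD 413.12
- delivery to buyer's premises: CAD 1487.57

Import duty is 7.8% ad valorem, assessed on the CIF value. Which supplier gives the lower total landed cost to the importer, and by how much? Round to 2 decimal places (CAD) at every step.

Supplier A is cheaper by CAD 16073.82

Supplier A (EXW):
CIF value = EXW price + inland to port + export clearance + origin terminal + freight + insurance = 118151.97 + 1691.46 + 361.60 + 938.73 + 8292.19 + 595.93 = 130031.88
Import duty = 130031.88 × 7.8% = 10142.49
Buyer bears (A): 1691.46 + 361.60 + 938.73 + 8292.19 + 595.93 + 1398.91 + 413.12 + 1487.57 = 15179.51
Landed cost (A) = invoice 118151.97 + 15179.51 + duty 10142.49 = 143473.97
Supplier B (CIF):
The CIF price already equals the CIF value: 144942.66
Import duty = 144942.66 × 7.8% = 11305.53
Buyer bears (B): 1398.91 + 413.12 + 1487.57 = 3299.60
Landed cost (B) = invoice 144942.66 + 3299.60 + duty 11305.53 = 159547.79
Difference = |143473.97 − 159547.79| = 16073.82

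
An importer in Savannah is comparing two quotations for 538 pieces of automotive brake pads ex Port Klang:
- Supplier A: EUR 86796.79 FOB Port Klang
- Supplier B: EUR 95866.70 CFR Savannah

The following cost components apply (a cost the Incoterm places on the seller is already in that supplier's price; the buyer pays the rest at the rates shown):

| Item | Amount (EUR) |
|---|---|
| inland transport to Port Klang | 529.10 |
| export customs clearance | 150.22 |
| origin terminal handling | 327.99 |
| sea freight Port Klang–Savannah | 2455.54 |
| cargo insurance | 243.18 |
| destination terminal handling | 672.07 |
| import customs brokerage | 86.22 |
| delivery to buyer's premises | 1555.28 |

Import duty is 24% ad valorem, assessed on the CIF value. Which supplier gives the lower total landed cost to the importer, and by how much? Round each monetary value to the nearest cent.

Supplier A (FOB):
CIF value = FOB price + freight + insurance = 86796.79 + 2455.54 + 243.18 = 89495.51
Import duty = 89495.51 × 24% = 21478.92
Buyer bears (A): 2455.54 + 243.18 + 672.07 + 86.22 + 1555.28 = 5012.29
Landed cost (A) = invoice 86796.79 + 5012.29 + duty 21478.92 = 113288.00
Supplier B (CFR):
CIF value = CFR price + insurance = 95866.70 + 243.18 = 96109.88
Import duty = 96109.88 × 24% = 23066.37
Buyer bears (B): 243.18 + 672.07 + 86.22 + 1555.28 = 2556.75
Landed cost (B) = invoice 95866.70 + 2556.75 + duty 23066.37 = 121489.82
Difference = |113288.00 − 121489.82| = 8201.82

Supplier A is cheaper by EUR 8201.82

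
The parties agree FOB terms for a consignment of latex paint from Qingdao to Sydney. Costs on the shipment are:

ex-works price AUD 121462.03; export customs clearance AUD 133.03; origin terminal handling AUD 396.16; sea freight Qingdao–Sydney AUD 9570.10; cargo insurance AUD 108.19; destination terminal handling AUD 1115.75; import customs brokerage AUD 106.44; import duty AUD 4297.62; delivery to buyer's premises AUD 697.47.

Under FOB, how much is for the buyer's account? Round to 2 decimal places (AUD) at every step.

FOB: the seller bears costs until goods are on board at the origin port; the buyer bears freight, insurance and all costs thereafter.
Seller's account: goods 121462.03 + export clearance 133.03 + origin terminal 396.16 = 121991.22
Buyer's account: freight 9570.10 + insurance 108.19 + destination terminal 1115.75 + brokerage 106.44 + duty 4297.62 + delivery 697.47 = 15895.57

Buyer's account: AUD 15895.57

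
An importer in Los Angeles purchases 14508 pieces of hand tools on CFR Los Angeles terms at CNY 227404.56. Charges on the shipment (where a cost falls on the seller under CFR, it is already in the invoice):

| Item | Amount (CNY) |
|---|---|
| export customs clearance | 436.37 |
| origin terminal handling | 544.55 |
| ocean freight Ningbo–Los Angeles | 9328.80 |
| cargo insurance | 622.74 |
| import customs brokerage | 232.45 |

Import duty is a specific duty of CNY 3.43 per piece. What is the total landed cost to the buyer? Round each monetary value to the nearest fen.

CFR: the seller pays costs through ocean freight to the destination port, but not insurance.
Already in the invoice (seller's account under CFR): export clearance, origin terminal, freight — exclude.
CIF value = CFR price + insurance = 227404.56 + 622.74 = 228027.30
Import duty = 14508 × 3.43 = 49762.44
Buyer bears: insurance 622.74 + brokerage 232.45 + duty 49762.44 = 50617.63
Landed cost = invoice 227404.56 + 50617.63 = 278022.19

Total landed cost: CNY 278022.19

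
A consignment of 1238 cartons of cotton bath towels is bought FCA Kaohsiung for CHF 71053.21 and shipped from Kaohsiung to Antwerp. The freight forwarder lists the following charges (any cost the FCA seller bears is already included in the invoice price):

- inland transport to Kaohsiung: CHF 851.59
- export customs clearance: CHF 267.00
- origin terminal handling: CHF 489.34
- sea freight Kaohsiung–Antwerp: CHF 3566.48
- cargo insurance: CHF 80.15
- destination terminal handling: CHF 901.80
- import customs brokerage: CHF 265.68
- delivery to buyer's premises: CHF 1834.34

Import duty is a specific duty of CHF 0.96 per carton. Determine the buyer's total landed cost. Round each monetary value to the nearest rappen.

Total landed cost: CHF 79379.48

FCA: the seller delivers export-cleared goods to the carrier; the buyer bears costs from that point.
Already in the invoice (seller's account under FCA): inland to port, export clearance — exclude.
CIF value = FCA price + origin terminal + freight + insurance = 71053.21 + 489.34 + 3566.48 + 80.15 = 75189.18
Import duty = 1238 × 0.96 = 1188.48
Buyer bears: origin terminal 489.34 + freight 3566.48 + insurance 80.15 + destination terminal 901.80 + brokerage 265.68 + delivery 1834.34 + duty 1188.48 = 8326.27
Landed cost = invoice 71053.21 + 8326.27 = 79379.48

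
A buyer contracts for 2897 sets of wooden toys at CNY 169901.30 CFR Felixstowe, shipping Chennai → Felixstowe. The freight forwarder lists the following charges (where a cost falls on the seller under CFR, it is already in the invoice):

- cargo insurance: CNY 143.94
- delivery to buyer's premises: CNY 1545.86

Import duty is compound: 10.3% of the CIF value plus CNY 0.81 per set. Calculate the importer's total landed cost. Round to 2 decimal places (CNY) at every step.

Total landed cost: CNY 191452.33

CFR: the seller pays costs through ocean freight to the destination port, but not insurance.
CIF value = CFR price + insurance = 169901.30 + 143.94 = 170045.24
Ad valorem component: 170045.24 × 10.3% = 17514.66
Specific component: 2897 × 0.81 = 2346.57
Import duty = 17514.66 + 2346.57 = 19861.23
Buyer bears: insurance 143.94 + delivery 1545.86 + duty 19861.23 = 21551.03
Landed cost = invoice 169901.30 + 21551.03 = 191452.33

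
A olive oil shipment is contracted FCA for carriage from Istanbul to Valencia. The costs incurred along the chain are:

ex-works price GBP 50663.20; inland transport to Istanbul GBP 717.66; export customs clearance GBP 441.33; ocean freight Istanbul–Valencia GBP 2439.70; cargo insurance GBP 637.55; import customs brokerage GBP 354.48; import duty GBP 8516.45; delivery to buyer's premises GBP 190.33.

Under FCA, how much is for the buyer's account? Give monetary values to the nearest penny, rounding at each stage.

Buyer's account: GBP 12138.51

FCA: the seller delivers export-cleared goods to the carrier; the buyer bears costs from that point.
Seller's account: goods 50663.20 + inland to port 717.66 + export clearance 441.33 = 51822.19
Buyer's account: freight 2439.70 + insurance 637.55 + brokerage 354.48 + duty 8516.45 + delivery 190.33 = 12138.51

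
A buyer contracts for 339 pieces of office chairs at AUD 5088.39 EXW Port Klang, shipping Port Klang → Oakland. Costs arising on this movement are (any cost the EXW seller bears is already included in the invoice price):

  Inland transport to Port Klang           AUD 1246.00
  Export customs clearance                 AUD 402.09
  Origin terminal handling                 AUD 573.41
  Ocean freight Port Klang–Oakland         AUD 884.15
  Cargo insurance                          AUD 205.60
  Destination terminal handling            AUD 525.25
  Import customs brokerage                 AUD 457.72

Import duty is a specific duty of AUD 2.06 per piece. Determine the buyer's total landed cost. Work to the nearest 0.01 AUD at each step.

EXW: the seller makes goods available at their premises; the buyer bears all onward costs.
CIF value = EXW price + inland to port + export clearance + origin terminal + freight + insurance = 5088.39 + 1246.00 + 402.09 + 573.41 + 884.15 + 205.60 = 8399.64
Import duty = 339 × 2.06 = 698.34
Buyer bears: inland to port 1246.00 + export clearance 402.09 + origin terminal 573.41 + freight 884.15 + insurance 205.60 + destination terminal 525.25 + brokerage 457.72 + duty 698.34 = 4992.56
Landed cost = invoice 5088.39 + 4992.56 = 10080.95

Total landed cost: AUD 10080.95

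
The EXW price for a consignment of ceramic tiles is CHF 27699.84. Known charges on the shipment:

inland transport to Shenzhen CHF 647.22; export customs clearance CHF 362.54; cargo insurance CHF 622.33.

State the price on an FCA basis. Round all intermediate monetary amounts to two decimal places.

Not relevant to the conversion: insurance — on the buyer under both terms; not part of either seller's price.
From EXW to FCA, the seller additionally bears: inland to port, export clearance.
FCA price = 27699.84 + 647.22 + 362.54 = 28709.60

FCA price: CHF 28709.60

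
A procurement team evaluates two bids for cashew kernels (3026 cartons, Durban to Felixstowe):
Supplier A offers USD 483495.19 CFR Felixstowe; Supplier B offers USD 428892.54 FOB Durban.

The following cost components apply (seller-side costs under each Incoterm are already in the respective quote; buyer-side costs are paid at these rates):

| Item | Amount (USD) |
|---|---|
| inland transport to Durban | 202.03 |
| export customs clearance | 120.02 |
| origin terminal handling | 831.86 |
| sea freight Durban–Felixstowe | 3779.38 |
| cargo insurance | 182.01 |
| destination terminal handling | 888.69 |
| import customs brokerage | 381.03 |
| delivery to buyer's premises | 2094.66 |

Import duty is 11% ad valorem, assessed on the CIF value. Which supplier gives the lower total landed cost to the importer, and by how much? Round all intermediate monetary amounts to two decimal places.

Supplier A (CFR):
CIF value = CFR price + insurance = 483495.19 + 182.01 = 483677.20
Import duty = 483677.20 × 11% = 53204.49
Buyer bears (A): 182.01 + 888.69 + 381.03 + 2094.66 = 3546.39
Landed cost (A) = invoice 483495.19 + 3546.39 + duty 53204.49 = 540246.07
Supplier B (FOB):
CIF value = FOB price + freight + insurance = 428892.54 + 3779.38 + 182.01 = 432853.93
Import duty = 432853.93 × 11% = 47613.93
Buyer bears (B): 3779.38 + 182.01 + 888.69 + 381.03 + 2094.66 = 7325.77
Landed cost (B) = invoice 428892.54 + 7325.77 + duty 47613.93 = 483832.24
Difference = |540246.07 − 483832.24| = 56413.83

Supplier B is cheaper by USD 56413.83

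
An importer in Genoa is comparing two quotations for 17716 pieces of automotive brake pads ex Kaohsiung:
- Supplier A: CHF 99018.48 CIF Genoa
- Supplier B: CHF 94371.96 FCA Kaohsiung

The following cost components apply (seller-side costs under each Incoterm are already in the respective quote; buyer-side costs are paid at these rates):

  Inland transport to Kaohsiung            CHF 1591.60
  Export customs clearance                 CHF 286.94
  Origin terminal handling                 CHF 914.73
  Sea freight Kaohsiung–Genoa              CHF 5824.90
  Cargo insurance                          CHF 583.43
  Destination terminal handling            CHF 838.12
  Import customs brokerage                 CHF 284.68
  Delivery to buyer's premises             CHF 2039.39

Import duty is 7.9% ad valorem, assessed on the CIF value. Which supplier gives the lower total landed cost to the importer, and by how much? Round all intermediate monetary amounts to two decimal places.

Supplier A (CIF):
The CIF price already equals the CIF value: 99018.48
Import duty = 99018.48 × 7.9% = 7822.46
Buyer bears (A): 838.12 + 284.68 + 2039.39 = 3162.19
Landed cost (A) = invoice 99018.48 + 3162.19 + duty 7822.46 = 110003.13
Supplier B (FCA):
CIF value = FCA price + origin terminal + freight + insurance = 94371.96 + 914.73 + 5824.90 + 583.43 = 101695.02
Import duty = 101695.02 × 7.9% = 8033.91
Buyer bears (B): 914.73 + 5824.90 + 583.43 + 838.12 + 284.68 + 2039.39 = 10485.25
Landed cost (B) = invoice 94371.96 + 10485.25 + duty 8033.91 = 112891.12
Difference = |110003.13 − 112891.12| = 2887.99

Supplier A is cheaper by CHF 2887.99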